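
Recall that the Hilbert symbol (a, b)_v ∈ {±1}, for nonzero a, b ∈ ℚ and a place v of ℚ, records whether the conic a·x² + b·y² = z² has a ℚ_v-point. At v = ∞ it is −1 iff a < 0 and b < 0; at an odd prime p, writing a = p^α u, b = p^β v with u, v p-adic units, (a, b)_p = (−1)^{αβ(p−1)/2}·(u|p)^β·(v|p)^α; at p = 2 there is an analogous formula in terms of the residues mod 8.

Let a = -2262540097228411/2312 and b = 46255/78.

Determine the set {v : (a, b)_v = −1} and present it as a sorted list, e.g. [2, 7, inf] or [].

[2, 5, 7, 13]

(a, b) ≡ (-182, 4290) mod (ℚ^×)²; places V = {2, 3, 5, 7, 11, 13, 17, 29, ∞}.
(a,b)_5: α=0, u≡2; β=1, v≡2 (mod 5); (2|5)=-1, (2|5)=-1; sign (−1)^0·-1^1·-1^0 = -1.
(a,b)_13: α=1, u≡4; β=-1, v≡11 (mod 13); (4|13)=+1, (11|13)=-1; sign (−1)^0·+1^-1·-1^1 = -1.
(a,b)_17: α=-2, u≡14; β=0, v≡10 (mod 17); (14|17)=-1, (10|17)=-1; sign (−1)^0·-1^0·-1^-2 = +1.
(a,b)_∞: sgn(-182)=−, sgn(4290)=+, so +1.
(a,b)_2: α=-3, β=-1; u≡5, v≡1 (mod 8); ε(u)ε(v)=0·0, αω(v)=-3·0, βω(u)=-1·1; sum ≡ 1  ⇒  -1.
(a,b)_11: α=4, u≡3; β=1, v≡3 (mod 11); (3|11)=+1, (3|11)=+1; sign (−1)^0·+1^1·+1^4 = +1.
(a,b)_7: α=5, u≡2; β=0, v≡6 (mod 7); (2|7)=+1, (6|7)=-1; sign (−1)^0·+1^0·-1^5 = -1.
(a,b)_3: α=0, u≡1; β=-1, v≡2 (mod 3); (1|3)=+1, (2|3)=-1; sign (−1)^0·+1^-1·-1^0 = +1.
(a,b)_29: α=4, u≡12; β=2, v≡10 (mod 29); (12|29)=-1, (10|29)=-1; sign (−1)^0·-1^2·-1^4 = +1.
|Ram(-182, 4290)| = 4, even; anisotropic at {2, 5, 7, 13}.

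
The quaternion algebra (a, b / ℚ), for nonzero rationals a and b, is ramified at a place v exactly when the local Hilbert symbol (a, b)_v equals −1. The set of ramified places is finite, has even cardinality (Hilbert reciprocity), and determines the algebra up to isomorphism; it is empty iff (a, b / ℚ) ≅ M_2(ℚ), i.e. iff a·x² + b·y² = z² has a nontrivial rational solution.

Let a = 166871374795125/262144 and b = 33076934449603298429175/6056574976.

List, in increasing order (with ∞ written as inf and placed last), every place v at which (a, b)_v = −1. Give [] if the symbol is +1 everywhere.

[5, 7, 11, 13]

(a, b) ≡ (5005, 7) mod (ℚ^×)²; places V = {2, 3, 5, 7, 11, 13, 17, 19, 37, 47, ∞}.
(a,b)_47: α=2, u≡40; β=0, v≡16 (mod 47); (40|47)=-1, (16|47)=+1; sign (−1)^0·-1^0·+1^2 = +1.
(a,b)_∞: sgn(5005)=+, sgn(7)=+, so +1.
(a,b)_2: α=-18, β=-24; u≡5, v≡7 (mod 8); ε(u)ε(v)=0·1, αω(v)=-18·0, βω(u)=-24·1; sum ≡ 0  ⇒  +1.
(a,b)_13: α=1, u≡6; β=2, v≡2 (mod 13); (6|13)=-1, (2|13)=-1; sign (−1)^0·-1^2·-1^1 = -1.
(a,b)_5: α=3, u≡4; β=2, v≡2 (mod 5); (4|5)=+1, (2|5)=-1; sign (−1)^0·+1^2·-1^3 = -1.
(a,b)_17: α=0, u≡7; β=4, v≡12 (mod 17); (7|17)=-1, (12|17)=-1; sign (−1)^0·-1^4·-1^0 = +1.
(a,b)_19: α=0, u≡10; β=-2, v≡4 (mod 19); (10|19)=-1, (4|19)=+1; sign (−1)^0·-1^-2·+1^0 = +1.
(a,b)_11: α=1, u≡4; β=2, v≡2 (mod 11); (4|11)=+1, (2|11)=-1; sign (−1)^0·+1^2·-1^1 = -1.
(a,b)_3: α=2, u≡1; β=10, v≡1 (mod 3); (1|3)=+1, (1|3)=+1; sign (−1)^0·+1^10·+1^2 = +1.
(a,b)_37: α=2, u≡1; β=4, v≡11 (mod 37); (1|37)=+1, (11|37)=+1; sign (−1)^0·+1^4·+1^2 = +1.
(a,b)_7: α=3, u≡2; β=1, v≡1 (mod 7); (2|7)=+1, (1|7)=+1; sign (−1)^1·+1^1·+1^3 = -1.
(5005, 7 / ℚ) ramifies at {5, 7, 11, 13}: a division algebra.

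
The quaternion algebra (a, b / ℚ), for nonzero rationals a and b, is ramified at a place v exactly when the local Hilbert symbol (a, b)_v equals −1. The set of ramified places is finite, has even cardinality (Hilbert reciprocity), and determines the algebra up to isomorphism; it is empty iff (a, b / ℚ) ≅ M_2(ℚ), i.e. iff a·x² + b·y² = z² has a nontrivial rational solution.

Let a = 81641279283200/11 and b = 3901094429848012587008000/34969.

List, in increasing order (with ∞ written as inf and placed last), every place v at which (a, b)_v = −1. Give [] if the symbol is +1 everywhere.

(a, b) ≡ (2002, 20930) mod (ℚ^×)²; places V = {2, 5, 7, 11, 13, 17, 23, ∞}.
(a,b)_2: α=13, β=23; u≡1, v≡1 (mod 8); ε(u)ε(v)=0·0, αω(v)=13·0, βω(u)=23·0; sum ≡ 0  ⇒  +1.
(a,b)_11: α=-1, u≡10; β=-2, v≡2 (mod 11); (10|11)=-1, (2|11)=-1; sign (−1)^0·-1^-2·-1^-1 = -1.
(a,b)_13: α=3, u≡6; β=5, v≡11 (mod 13); (6|13)=-1, (11|13)=-1; sign (−1)^0·-1^5·-1^3 = +1.
(a,b)_5: α=2, u≡3; β=3, v≡1 (mod 5); (3|5)=-1, (1|5)=+1; sign (−1)^0·-1^3·+1^2 = -1.
(a,b)_17: α=0, u≡13; β=-2, v≡3 (mod 17); (13|17)=+1, (3|17)=-1; sign (−1)^0·+1^-2·-1^0 = +1.
(a,b)_23: α=2, u≡16; β=3, v≡1 (mod 23); (16|23)=+1, (1|23)=+1; sign (−1)^0·+1^3·+1^2 = +1.
(a,b)_7: α=3, u≡6; β=7, v≡1 (mod 7); (6|7)=-1, (1|7)=+1; sign (−1)^1·-1^7·+1^3 = +1.
(a,b)_∞: sgn(2002)=+, sgn(20930)=+, so +1.
Ram(2002, 20930) = {5, 11}; no ℚ_5-point on the conic.

[5, 11]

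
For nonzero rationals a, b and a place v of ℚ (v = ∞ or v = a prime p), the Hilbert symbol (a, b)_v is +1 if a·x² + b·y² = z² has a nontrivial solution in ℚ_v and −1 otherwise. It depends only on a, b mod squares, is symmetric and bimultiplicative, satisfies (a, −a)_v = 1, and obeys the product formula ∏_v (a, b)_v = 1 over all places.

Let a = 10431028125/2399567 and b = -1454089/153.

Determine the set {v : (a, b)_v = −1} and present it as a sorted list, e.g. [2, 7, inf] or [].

[2, 5, 7, 13]

(a, b) ≡ (115, -29393) mod (ℚ^×)²; places V = {2, 3, 5, 7, 13, 17, 19, 23, 29, ∞}.
(a,b)_3: α=4, u≡1; β=-2, v≡1 (mod 3); (1|3)=+1, (1|3)=+1; sign (−1)^0·+1^-2·+1^4 = +1.
(a,b)_7: α=2, u≡6; β=1, v≡2 (mod 7); (6|7)=-1, (2|7)=+1; sign (−1)^0·-1^1·+1^2 = -1.
(a,b)_13: α=0, u≡11; β=1, v≡9 (mod 13); (11|13)=-1, (9|13)=+1; sign (−1)^0·-1^1·+1^0 = -1.
(a,b)_5: α=5, u≡2; β=0, v≡2 (mod 5); (2|5)=-1, (2|5)=-1; sign (−1)^0·-1^0·-1^5 = -1.
(a,b)_19: α=-2, u≡11; β=1, v≡1 (mod 19); (11|19)=+1, (1|19)=+1; sign (−1)^0·+1^1·+1^-2 = +1.
(a,b)_17: α=-2, u≡9; β=-1, v≡12 (mod 17); (9|17)=+1, (12|17)=-1; sign (−1)^0·+1^-1·-1^-2 = +1.
(a,b)_2: α=0, β=0; u≡3, v≡7 (mod 8); ε(u)ε(v)=1·1, αω(v)=0·0, βω(u)=0·1; sum ≡ 1  ⇒  -1.
(a,b)_∞: sgn(115)=+, sgn(-29393)=−, so +1.
(a,b)_23: α=-1, u≡22; β=0, v≡18 (mod 23); (22|23)=-1, (18|23)=+1; sign (−1)^0·-1^0·+1^-1 = +1.
(a,b)_29: α=2, u≡13; β=2, v≡5 (mod 29); (13|29)=+1, (5|29)=+1; sign (−1)^0·+1^2·+1^2 = +1.
(115, -29393 / ℚ) ramifies at {2, 5, 7, 13}: a division algebra.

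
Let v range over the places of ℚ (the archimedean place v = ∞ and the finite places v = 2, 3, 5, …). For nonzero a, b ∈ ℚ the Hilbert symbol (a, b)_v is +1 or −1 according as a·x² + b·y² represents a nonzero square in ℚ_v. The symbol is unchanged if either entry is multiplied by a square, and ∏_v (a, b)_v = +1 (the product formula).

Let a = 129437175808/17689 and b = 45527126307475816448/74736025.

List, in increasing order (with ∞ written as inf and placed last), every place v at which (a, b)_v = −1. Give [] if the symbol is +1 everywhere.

[31, 47]

(a, b) ≡ (59737, 23) mod (ℚ^×)²; places V = {2, 5, 7, 13, 19, 23, 31, 41, 47, ∞}.
(a,b)_∞: sgn(59737)=+, sgn(23)=+, so +1.
(a,b)_19: α=-2, u≡16; β=-2, v≡9 (mod 19); (16|19)=+1, (9|19)=+1; sign (−1)^0·+1^-2·+1^-2 = +1.
(a,b)_47: α=1, u≡32; β=2, v≡31 (mod 47); (32|47)=+1, (31|47)=-1; sign (−1)^0·+1^2·-1^1 = -1.
(a,b)_5: α=0, u≡2; β=-2, v≡3 (mod 5); (2|5)=-1, (3|5)=-1; sign (−1)^0·-1^-2·-1^0 = +1.
(a,b)_2: α=12, β=20; u≡1, v≡7 (mod 8); ε(u)ε(v)=0·1, αω(v)=12·0, βω(u)=20·0; sum ≡ 0  ⇒  +1.
(a,b)_31: α=1, u≡7; β=2, v≡6 (mod 31); (7|31)=+1, (6|31)=-1; sign (−1)^0·+1^2·-1^1 = -1.
(a,b)_23: α=2, u≡6; β=3, v≡1 (mod 23); (6|23)=+1, (1|23)=+1; sign (−1)^0·+1^3·+1^2 = +1.
(a,b)_13: α=0, u≡2; β=-2, v≡4 (mod 13); (2|13)=-1, (4|13)=+1; sign (−1)^0·-1^-2·+1^0 = +1.
(a,b)_7: α=-2, u≡6; β=-2, v≡2 (mod 7); (6|7)=-1, (2|7)=+1; sign (−1)^0·-1^-2·+1^-2 = +1.
(a,b)_41: α=1, u≡15; β=2, v≡25 (mod 41); (15|41)=-1, (25|41)=+1; sign (−1)^0·-1^2·+1^1 = +1.
|Ram(59737, 23)| = 2, even; anisotropic at {31, 47}.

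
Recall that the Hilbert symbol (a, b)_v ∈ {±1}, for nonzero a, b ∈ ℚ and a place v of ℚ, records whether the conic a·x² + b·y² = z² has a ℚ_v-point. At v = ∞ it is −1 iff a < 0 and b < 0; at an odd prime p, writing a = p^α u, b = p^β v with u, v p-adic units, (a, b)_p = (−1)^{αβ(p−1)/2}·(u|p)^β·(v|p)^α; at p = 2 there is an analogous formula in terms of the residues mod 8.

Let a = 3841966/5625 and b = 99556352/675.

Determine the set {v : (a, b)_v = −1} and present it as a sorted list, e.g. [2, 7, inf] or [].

Mod squares: a ≡ 46, b ≡ 291669. Check v ∈ {∞, 2, 3, 5, 7, 17, 19, 23, 43}.
v=23: a=23^1·(≡3), b=23^0·(≡3) mod 23; (3|23)=+1, (3|23)=+1; (−1)^{1·0·11}·(+1)^0·(+1)^1 = +1.
v=19: a=19^0·(≡14), b=19^1·(≡14) mod 19; (14|19)=-1, (14|19)=-1; (−1)^{0·1·9}·(-1)^1·(-1)^0 = -1.
v=17: a=17^4·(≡11), b=17^1·(≡8) mod 17; (11|17)=-1, (8|17)=+1; (−1)^{4·1·8}·(-1)^1·(+1)^4 = -1.
v=5: a=5^-4·(≡4), b=5^-2·(≡1) mod 5; (4|5)=+1, (1|5)=+1; (−1)^{-4·-2·2}·(+1)^-2·(+1)^-4 = +1.
v=43: a=43^0·(≡32), b=43^1·(≡22) mod 43; (32|43)=-1, (22|43)=-1; (−1)^{0·1·21}·(-1)^1·(-1)^0 = -1.
v=∞: 46 > 0 and 291669 > 0  ⇒  (a,b)_∞ = +1.
v=2: v_2(a)=1, v_2(b)=10; units ≡ 7, 5 (mod 8); ε·ε+αω+βω = 1·0+1·1+10·0 ≡ 1  ⇒  (a,b)_2 = -1.
v=7: a=7^0·(≡4), b=7^1·(≡3) mod 7; (4|7)=+1, (3|7)=-1; (−1)^{0·1·3}·(+1)^1·(-1)^0 = +1.
v=3: a=3^-2·(≡1), b=3^-3·(≡2) mod 3; (1|3)=+1, (2|3)=-1; (−1)^{-2·-3·1}·(+1)^-3·(-1)^-2 = +1.
Ram(46, 291669) = {2, 17, 19, 43}; no ℚ_2-point on the conic.

[2, 17, 19, 43]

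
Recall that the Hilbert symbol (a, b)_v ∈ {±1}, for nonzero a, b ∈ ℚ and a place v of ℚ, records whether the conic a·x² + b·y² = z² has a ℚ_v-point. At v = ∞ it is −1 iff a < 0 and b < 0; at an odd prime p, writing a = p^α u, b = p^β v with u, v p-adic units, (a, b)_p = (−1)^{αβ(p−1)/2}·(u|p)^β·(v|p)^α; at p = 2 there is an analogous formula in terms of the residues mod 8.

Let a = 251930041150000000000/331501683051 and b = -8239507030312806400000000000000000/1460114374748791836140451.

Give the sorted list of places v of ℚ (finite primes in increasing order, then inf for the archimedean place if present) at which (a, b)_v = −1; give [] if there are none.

(a, b) ≡ (396865, -7540435) mod (ℚ^×)²; places V = {2, 3, 5, 7, 11, 17, 19, 23, 29, 41, 43, ∞}.
(a,b)_19: α=4, u≡15; β=5, v≡6 (mod 19); (15|19)=-1, (6|19)=+1; sign (−1)^0·-1^5·+1^4 = -1.
(a,b)_2: α=10, β=26; u≡1, v≡5 (mod 8); ε(u)ε(v)=0·0, αω(v)=10·1, βω(u)=26·0; sum ≡ 0  ⇒  +1.
(a,b)_∞: sgn(396865)=+, sgn(-7540435)=−, so +1.
(a,b)_41: α=2, u≡11; β=4, v≡5 (mod 41); (11|41)=-1, (5|41)=+1; sign (−1)^0·-1^4·+1^2 = +1.
(a,b)_23: α=1, u≡15; β=1, v≡17 (mod 23); (15|23)=-1, (17|23)=-1; sign (−1)^1·-1^1·-1^1 = -1.
(a,b)_11: α=-4, u≡10; β=-6, v≡10 (mod 11); (10|11)=-1, (10|11)=-1; sign (−1)^0·-1^-6·-1^-4 = +1.
(a,b)_5: α=11, u≡2; β=17, v≡2 (mod 5); (2|5)=-1, (2|5)=-1; sign (−1)^0·-1^17·-1^11 = +1.
(a,b)_29: α=-1, u≡19; β=-3, v≡1 (mod 29); (19|29)=-1, (1|29)=+1; sign (−1)^0·-1^-3·+1^-1 = -1.
(a,b)_7: α=-1, u≡1; β=-1, v≡2 (mod 7); (1|7)=+1, (2|7)=+1; sign (−1)^1·+1^-1·+1^-1 = -1.
(a,b)_3: α=-8, u≡1; β=-12, v≡2 (mod 3); (1|3)=+1, (2|3)=-1; sign (−1)^0·+1^-12·-1^-8 = +1.
(a,b)_17: α=-1, u≡13; β=-3, v≡2 (mod 17); (13|17)=+1, (2|17)=+1; sign (−1)^0·+1^-3·+1^-1 = +1.
(a,b)_43: α=0, u≡18; β=-2, v≡42 (mod 43); (18|43)=-1, (42|43)=-1; sign (−1)^0·-1^-2·-1^0 = +1.
Ram(396865, -7540435) = {7, 19, 23, 29}; no ℚ_7-point on the conic.

[7, 19, 23, 29]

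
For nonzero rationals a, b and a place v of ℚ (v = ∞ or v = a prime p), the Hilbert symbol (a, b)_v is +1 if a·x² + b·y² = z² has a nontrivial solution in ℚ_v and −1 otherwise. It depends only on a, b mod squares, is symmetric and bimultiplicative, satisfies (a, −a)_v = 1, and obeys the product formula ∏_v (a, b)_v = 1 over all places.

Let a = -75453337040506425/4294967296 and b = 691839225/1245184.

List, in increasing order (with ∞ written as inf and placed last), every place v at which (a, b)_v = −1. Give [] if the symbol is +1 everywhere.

[2, 17, 19, 29]

(a, b) ≡ (-17, 721259) mod (ℚ^×)²; places V = {2, 3, 5, 7, 11, 13, 17, 19, 29, ∞}.
(a,b)_2: α=-32, β=-16; u≡7, v≡3 (mod 8); ε(u)ε(v)=1·1, αω(v)=-32·1, βω(u)=-16·0; sum ≡ 1  ⇒  -1.
(a,b)_11: α=2, u≡9; β=1, v≡1 (mod 11); (9|11)=+1, (1|11)=+1; sign (−1)^0·+1^1·+1^2 = +1.
(a,b)_3: α=6, u≡1; β=6, v≡2 (mod 3); (1|3)=+1, (2|3)=-1; sign (−1)^0·+1^6·-1^6 = +1.
(a,b)_29: α=2, u≡3; β=1, v≡10 (mod 29); (3|29)=-1, (10|29)=-1; sign (−1)^0·-1^1·-1^2 = -1.
(a,b)_7: α=2, u≡2; β=1, v≡2 (mod 7); (2|7)=+1, (2|7)=+1; sign (−1)^0·+1^1·+1^2 = +1.
(a,b)_∞: sgn(-17)=−, sgn(721259)=+, so +1.
(a,b)_13: α=2, u≡12; β=0, v≡5 (mod 13); (12|13)=+1, (5|13)=-1; sign (−1)^0·+1^0·-1^2 = +1.
(a,b)_17: α=3, u≡2; β=1, v≡3 (mod 17); (2|17)=+1, (3|17)=-1; sign (−1)^0·+1^1·-1^3 = -1.
(a,b)_19: α=0, u≡10; β=-1, v≡3 (mod 19); (10|19)=-1, (3|19)=-1; sign (−1)^0·-1^-1·-1^0 = -1.
(a,b)_5: α=2, u≡3; β=2, v≡1 (mod 5); (3|5)=-1, (1|5)=+1; sign (−1)^0·-1^2·+1^2 = +1.
|Ram(-17, 721259)| = 4, even; anisotropic at {2, 17, 19, 29}.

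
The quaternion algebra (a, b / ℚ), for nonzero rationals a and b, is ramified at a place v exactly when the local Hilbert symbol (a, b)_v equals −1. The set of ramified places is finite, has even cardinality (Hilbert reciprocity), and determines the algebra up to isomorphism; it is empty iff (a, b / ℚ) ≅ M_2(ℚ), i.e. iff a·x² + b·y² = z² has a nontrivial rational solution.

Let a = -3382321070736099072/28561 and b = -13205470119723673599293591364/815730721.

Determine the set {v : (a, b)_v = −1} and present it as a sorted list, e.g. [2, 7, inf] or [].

[3, inf]

(a, b) ≡ (-84847, -475881) mod (ℚ^×)²; places V = {2, 3, 7, 13, 17, 19, 23, 31, 43, ∞}.
(a,b)_7: α=3, u≡6; β=5, v≡4 (mod 7); (6|7)=-1, (4|7)=+1; sign (−1)^1·-1^5·+1^3 = +1.
(a,b)_23: α=3, u≡10; β=6, v≡18 (mod 23); (10|23)=-1, (18|23)=+1; sign (−1)^0·-1^6·+1^3 = +1.
(a,b)_13: α=-4, u≡4; β=-8, v≡1 (mod 13); (4|13)=+1, (1|13)=+1; sign (−1)^0·+1^-8·+1^-4 = +1.
(a,b)_2: α=8, β=2; u≡1, v≡7 (mod 8); ε(u)ε(v)=0·1, αω(v)=8·0, βω(u)=2·0; sum ≡ 0  ⇒  +1.
(a,b)_∞: sgn(-84847)=−, sgn(-475881)=−, so -1.
(a,b)_31: α=1, u≡11; β=1, v≡9 (mod 31); (11|31)=-1, (9|31)=+1; sign (−1)^1·-1^1·+1^1 = +1.
(a,b)_17: α=1, u≡3; β=1, v≡3 (mod 17); (3|17)=-1, (3|17)=-1; sign (−1)^0·-1^1·-1^1 = +1.
(a,b)_43: α=2, u≡17; β=3, v≡39 (mod 43); (17|43)=+1, (39|43)=-1; sign (−1)^0·+1^3·-1^2 = +1.
(a,b)_3: α=2, u≡2; β=5, v≡1 (mod 3); (2|3)=-1, (1|3)=+1; sign (−1)^0·-1^5·+1^2 = -1.
(a,b)_19: α=2, u≡6; β=4, v≡14 (mod 19); (6|19)=+1, (14|19)=-1; sign (−1)^0·+1^4·-1^2 = +1.
(-84847, -475881 / ℚ) ramifies at {3, ∞}: a division algebra.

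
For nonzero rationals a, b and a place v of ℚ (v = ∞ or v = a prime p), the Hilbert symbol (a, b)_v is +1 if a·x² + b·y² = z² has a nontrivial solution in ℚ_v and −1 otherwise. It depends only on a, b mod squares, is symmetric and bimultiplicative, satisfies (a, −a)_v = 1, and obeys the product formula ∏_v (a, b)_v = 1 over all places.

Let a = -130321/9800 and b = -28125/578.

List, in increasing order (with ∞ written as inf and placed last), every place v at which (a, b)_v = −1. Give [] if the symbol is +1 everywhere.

(a, b) ≡ (-2, -10) mod (ℚ^×)²; places V = {2, 3, 5, 7, 17, 19, ∞}.
(a,b)_19: α=4, u≡5; β=0, v≡16 (mod 19); (5|19)=+1, (16|19)=+1; sign (−1)^0·+1^0·+1^4 = +1.
(a,b)_∞: sgn(-2)=−, sgn(-10)=−, so -1.
(a,b)_5: α=-2, u≡2; β=5, v≡2 (mod 5); (2|5)=-1, (2|5)=-1; sign (−1)^0·-1^5·-1^-2 = -1.
(a,b)_17: α=0, u≡15; β=-2, v≡5 (mod 17); (15|17)=+1, (5|17)=-1; sign (−1)^0·+1^-2·-1^0 = +1.
(a,b)_2: α=-3, β=-1; u≡7, v≡3 (mod 8); ε(u)ε(v)=1·1, αω(v)=-3·1, βω(u)=-1·0; sum ≡ 0  ⇒  +1.
(a,b)_3: α=0, u≡1; β=2, v≡2 (mod 3); (1|3)=+1, (2|3)=-1; sign (−1)^0·+1^2·-1^0 = +1.
(a,b)_7: α=-2, u≡3; β=0, v≡2 (mod 7); (3|7)=-1, (2|7)=+1; sign (−1)^0·-1^0·+1^-2 = +1.
(-2, -10 / ℚ) ramifies at {5, ∞}: a division algebra.

[5, inf]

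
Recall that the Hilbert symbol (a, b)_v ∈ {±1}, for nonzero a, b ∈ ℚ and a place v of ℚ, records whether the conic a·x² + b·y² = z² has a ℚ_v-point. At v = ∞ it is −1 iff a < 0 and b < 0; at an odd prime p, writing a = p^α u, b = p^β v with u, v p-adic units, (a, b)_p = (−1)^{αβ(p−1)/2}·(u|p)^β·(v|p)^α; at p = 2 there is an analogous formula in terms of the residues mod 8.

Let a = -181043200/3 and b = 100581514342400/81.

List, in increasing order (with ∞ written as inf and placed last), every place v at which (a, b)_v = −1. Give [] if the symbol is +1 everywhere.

[3, 13]

Mod squares: a ≡ -1326, b ≡ 119. Check v ∈ {∞, 2, 3, 5, 7, 13, 17}.
v=5: a=5^2·(≡4), b=5^2·(≡1) mod 5; (4|5)=+1, (1|5)=+1; (−1)^{2·2·2}·(+1)^2·(+1)^2 = +1.
v=17: a=17^1·(≡11), b=17^3·(≡14) mod 17; (11|17)=-1, (14|17)=-1; (−1)^{1·3·8}·(-1)^3·(-1)^1 = +1.
v=3: a=3^-1·(≡2), b=3^-4·(≡2) mod 3; (2|3)=-1, (2|3)=-1; (−1)^{-1·-4·1}·(-1)^-4·(-1)^-1 = -1.
v=∞: -1326 < 0 and 119 > 0  ⇒  (a,b)_∞ = +1.
v=2: v_2(a)=15, v_2(b)=12; units ≡ 1, 7 (mod 8); ε·ε+αω+βω = 0·1+15·0+12·0 ≡ 0  ⇒  (a,b)_2 = +1.
v=13: a=13^1·(≡2), b=13^4·(≡11) mod 13; (2|13)=-1, (11|13)=-1; (−1)^{1·4·6}·(-1)^4·(-1)^1 = -1.
v=7: a=7^0·(≡4), b=7^1·(≡6) mod 7; (4|7)=+1, (6|7)=-1; (−1)^{0·1·3}·(+1)^1·(-1)^0 = +1.
Ram(-1326, 119) = {3, 13}; no ℚ_3-point on the conic.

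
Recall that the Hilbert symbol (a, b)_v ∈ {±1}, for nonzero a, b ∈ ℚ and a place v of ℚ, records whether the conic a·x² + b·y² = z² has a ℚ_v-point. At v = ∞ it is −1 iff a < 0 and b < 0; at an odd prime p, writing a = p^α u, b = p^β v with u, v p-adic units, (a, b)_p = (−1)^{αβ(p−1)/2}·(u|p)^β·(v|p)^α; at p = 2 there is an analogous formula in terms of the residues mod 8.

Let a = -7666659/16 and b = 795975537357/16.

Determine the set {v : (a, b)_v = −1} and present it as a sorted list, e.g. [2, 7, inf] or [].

[7, 13]

Mod squares: a ≡ -851851, b ≡ 40036997. Check v ∈ {∞, 2, 3, 7, 11, 13, 23, 37, 47}.
v=11: a=11^1·(≡7), b=11^1·(≡9) mod 11; (7|11)=-1, (9|11)=+1; (−1)^{1·1·5}·(-1)^1·(+1)^1 = +1.
v=7: a=7^1·(≡2), b=7^1·(≡2) mod 7; (2|7)=+1, (2|7)=+1; (−1)^{1·1·3}·(+1)^1·(+1)^1 = -1.
v=47: a=47^0·(≡37), b=47^3·(≡10) mod 47; (37|47)=+1, (10|47)=-1; (−1)^{0·3·23}·(+1)^3·(-1)^0 = +1.
v=3: a=3^2·(≡2), b=3^2·(≡2) mod 3; (2|3)=-1, (2|3)=-1; (−1)^{2·2·1}·(-1)^2·(-1)^2 = +1.
v=13: a=13^1·(≡5), b=13^1·(≡1) mod 13; (5|13)=-1, (1|13)=+1; (−1)^{1·1·6}·(-1)^1·(+1)^1 = -1.
v=37: a=37^1·(≡25), b=37^1·(≡12) mod 37; (25|37)=+1, (12|37)=+1; (−1)^{1·1·18}·(+1)^1·(+1)^1 = +1.
v=∞: -851851 < 0 and 40036997 > 0  ⇒  (a,b)_∞ = +1.
v=2: v_2(a)=-4, v_2(b)=-4; units ≡ 5, 5 (mod 8); ε·ε+αω+βω = 0·0+-4·1+-4·1 ≡ 0  ⇒  (a,b)_2 = +1.
v=23: a=23^1·(≡9), b=23^1·(≡14) mod 23; (9|23)=+1, (14|23)=-1; (−1)^{1·1·11}·(+1)^1·(-1)^1 = +1.
|Ram(-851851, 40036997)| = 2, even; anisotropic at {7, 13}.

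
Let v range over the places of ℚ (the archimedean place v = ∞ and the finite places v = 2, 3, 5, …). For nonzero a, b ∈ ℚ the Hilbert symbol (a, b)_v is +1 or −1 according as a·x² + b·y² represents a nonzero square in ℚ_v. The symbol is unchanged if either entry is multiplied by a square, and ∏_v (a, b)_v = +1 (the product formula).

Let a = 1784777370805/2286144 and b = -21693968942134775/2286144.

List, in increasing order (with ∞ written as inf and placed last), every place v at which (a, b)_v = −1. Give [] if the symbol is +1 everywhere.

(a, b) ≡ (1045, -4199) mod (ℚ^×)²; places V = {2, 3, 5, 7, 11, 13, 17, 19, ∞}.
(a,b)_7: α=-2, u≡2; β=-2, v≡1 (mod 7); (2|7)=+1, (1|7)=+1; sign (−1)^0·+1^-2·+1^-2 = +1.
(a,b)_11: α=3, u≡7; β=4, v≡9 (mod 11); (7|11)=-1, (9|11)=+1; sign (−1)^0·-1^4·+1^3 = +1.
(a,b)_3: α=-6, u≡1; β=-6, v≡1 (mod 3); (1|3)=+1, (1|3)=+1; sign (−1)^0·+1^-6·+1^-6 = +1.
(a,b)_∞: sgn(1045)=+, sgn(-4199)=−, so +1.
(a,b)_5: α=1, u≡4; β=2, v≡1 (mod 5); (4|5)=+1, (1|5)=+1; sign (−1)^0·+1^2·+1^1 = +1.
(a,b)_17: α=4, u≡1; β=5, v≡16 (mod 17); (1|17)=+1, (16|17)=+1; sign (−1)^0·+1^5·+1^4 = +1.
(a,b)_19: α=1, u≡7; β=1, v≡16 (mod 19); (7|19)=+1, (16|19)=+1; sign (−1)^1·+1^1·+1^1 = -1.
(a,b)_2: α=-6, β=-6; u≡5, v≡1 (mod 8); ε(u)ε(v)=0·0, αω(v)=-6·0, βω(u)=-6·1; sum ≡ 0  ⇒  +1.
(a,b)_13: α=2, u≡8; β=3, v≡8 (mod 13); (8|13)=-1, (8|13)=-1; sign (−1)^0·-1^3·-1^2 = -1.
(1045, -4199 / ℚ) ramifies at {13, 19}: a division algebra.

[13, 19]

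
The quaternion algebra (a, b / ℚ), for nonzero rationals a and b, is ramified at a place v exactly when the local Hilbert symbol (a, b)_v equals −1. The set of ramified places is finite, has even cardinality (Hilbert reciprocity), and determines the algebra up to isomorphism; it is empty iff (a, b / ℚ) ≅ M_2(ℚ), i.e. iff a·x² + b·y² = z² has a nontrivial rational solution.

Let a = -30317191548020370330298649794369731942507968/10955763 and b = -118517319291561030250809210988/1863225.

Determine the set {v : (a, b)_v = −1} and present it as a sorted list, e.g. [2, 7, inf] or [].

Mod squares: a ≡ -3265701, b ≡ -15283. Check v ∈ {∞, 2, 3, 5, 7, 11, 13, 17, 19, 23, 29, 31, 47, 53}.
v=53: a=53^3·(≡26), b=53^2·(≡35) mod 53; (26|53)=-1, (35|53)=-1; (−1)^{3·2·26}·(-1)^2·(-1)^3 = -1.
v=2: v_2(a)=6, v_2(b)=2; units ≡ 3, 5 (mod 8); ε·ε+αω+βω = 1·0+6·1+2·1 ≡ 0  ⇒  (a,b)_2 = +1.
v=3: a=3^-3·(≡1), b=3^-2·(≡2) mod 3; (1|3)=+1, (2|3)=-1; (−1)^{-3·-2·1}·(+1)^-2·(-1)^-3 = -1.
v=13: a=13^-2·(≡3), b=13^-2·(≡6) mod 13; (3|13)=+1, (6|13)=-1; (−1)^{-2·-2·6}·(+1)^-2·(-1)^-2 = +1.
v=47: a=47^3·(≡39), b=47^2·(≡39) mod 47; (39|47)=-1, (39|47)=-1; (−1)^{3·2·23}·(-1)^2·(-1)^3 = -1.
v=5: a=5^0·(≡4), b=5^-2·(≡3) mod 5; (4|5)=+1, (3|5)=-1; (−1)^{0·-2·2}·(+1)^-2·(-1)^0 = +1.
v=7: a=7^-4·(≡4), b=7^-2·(≡6) mod 7; (4|7)=+1, (6|7)=-1; (−1)^{-4·-2·3}·(+1)^-2·(-1)^-4 = +1.
v=17: a=17^2·(≡2), b=17^1·(≡4) mod 17; (2|17)=+1, (4|17)=+1; (−1)^{2·1·8}·(+1)^1·(+1)^2 = +1.
v=∞: -3265701 < 0 and -15283 < 0  ⇒  (a,b)_∞ = -1.
v=29: a=29^2·(≡14), b=29^1·(≡6) mod 29; (14|29)=-1, (6|29)=+1; (−1)^{2·1·14}·(-1)^1·(+1)^2 = -1.
v=19: a=19^3·(≡10), b=19^2·(≡8) mod 19; (10|19)=-1, (8|19)=-1; (−1)^{3·2·9}·(-1)^2·(-1)^3 = -1.
v=23: a=23^3·(≡19), b=23^2·(≡4) mod 23; (19|23)=-1, (4|23)=+1; (−1)^{3·2·11}·(-1)^2·(+1)^3 = +1.
v=11: a=11^6·(≡3), b=11^6·(≡7) mod 11; (3|11)=+1, (7|11)=-1; (−1)^{6·6·5}·(+1)^6·(-1)^6 = +1.
v=31: a=31^8·(≡2), b=31^5·(≡6) mod 31; (2|31)=+1, (6|31)=-1; (−1)^{8·5·15}·(+1)^5·(-1)^8 = +1.
Ram(-3265701, -15283) = {3, 19, 29, 47, 53, ∞}; no ℚ_3-point on the conic.

[3, 19, 29, 47, 53, inf]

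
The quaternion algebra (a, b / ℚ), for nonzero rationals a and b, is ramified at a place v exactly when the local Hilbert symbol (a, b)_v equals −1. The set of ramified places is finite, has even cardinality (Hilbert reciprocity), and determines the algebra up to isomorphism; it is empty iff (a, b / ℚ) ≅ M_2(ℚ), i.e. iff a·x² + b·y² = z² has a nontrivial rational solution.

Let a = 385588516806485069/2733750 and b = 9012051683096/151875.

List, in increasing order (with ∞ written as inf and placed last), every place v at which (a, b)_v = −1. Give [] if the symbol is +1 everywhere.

(a, b) ≡ (2046, 6882) mod (ℚ^×)²; places V = {2, 3, 5, 7, 11, 29, 31, 37, ∞}.
(a,b)_3: α=-7, u≡1; β=-5, v≡2 (mod 3); (1|3)=+1, (2|3)=-1; sign (−1)^1·+1^-5·-1^-7 = +1.
(a,b)_37: α=4, u≡3; β=3, v≡25 (mod 37); (3|37)=+1, (25|37)=+1; sign (−1)^0·+1^3·+1^4 = +1.
(a,b)_7: α=2, u≡1; β=2, v≡4 (mod 7); (1|7)=+1, (4|7)=+1; sign (−1)^0·+1^2·+1^2 = +1.
(a,b)_5: α=-4, u≡1; β=-4, v≡2 (mod 5); (1|5)=+1, (2|5)=-1; sign (−1)^0·+1^-4·-1^-4 = +1.
(a,b)_29: α=2, u≡9; β=0, v≡20 (mod 29); (9|29)=+1, (20|29)=+1; sign (−1)^0·+1^0·+1^2 = +1.
(a,b)_11: α=5, u≡6; β=4, v≡8 (mod 11); (6|11)=-1, (8|11)=-1; sign (−1)^0·-1^4·-1^5 = -1.
(a,b)_∞: sgn(2046)=+, sgn(6882)=+, so +1.
(a,b)_31: α=1, u≡7; β=1, v≡1 (mod 31); (7|31)=+1, (1|31)=+1; sign (−1)^1·+1^1·+1^1 = -1.
(a,b)_2: α=-1, β=3; u≡7, v≡1 (mod 8); ε(u)ε(v)=1·0, αω(v)=-1·0, βω(u)=3·0; sum ≡ 0  ⇒  +1.
Ram(2046, 6882) = {11, 31}; no ℚ_11-point on the conic.

[11, 31]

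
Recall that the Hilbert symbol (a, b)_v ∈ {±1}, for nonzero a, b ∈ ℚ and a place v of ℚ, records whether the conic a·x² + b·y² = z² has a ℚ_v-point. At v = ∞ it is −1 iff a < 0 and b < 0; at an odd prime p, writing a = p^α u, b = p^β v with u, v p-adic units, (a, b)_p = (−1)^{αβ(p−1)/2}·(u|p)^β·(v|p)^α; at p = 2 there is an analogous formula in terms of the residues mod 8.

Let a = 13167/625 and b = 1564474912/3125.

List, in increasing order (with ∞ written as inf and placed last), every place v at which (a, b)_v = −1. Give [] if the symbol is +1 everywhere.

(a, b) ≡ (1463, 10010) mod (ℚ^×)²; places V = {2, 3, 5, 7, 11, 13, 17, 19, ∞}.
(a,b)_5: α=-4, u≡2; β=-5, v≡2 (mod 5); (2|5)=-1, (2|5)=-1; sign (−1)^0·-1^-5·-1^-4 = -1.
(a,b)_11: α=1, u≡1; β=1, v≡8 (mod 11); (1|11)=+1, (8|11)=-1; sign (−1)^1·+1^1·-1^1 = +1.
(a,b)_7: α=1, u≡6; β=1, v≡1 (mod 7); (6|7)=-1, (1|7)=+1; sign (−1)^1·-1^1·+1^1 = +1.
(a,b)_19: α=1, u≡5; β=0, v≡6 (mod 19); (5|19)=+1, (6|19)=+1; sign (−1)^0·+1^0·+1^1 = +1.
(a,b)_3: α=2, u≡2; β=0, v≡2 (mod 3); (2|3)=-1, (2|3)=-1; sign (−1)^0·-1^0·-1^2 = +1.
(a,b)_∞: sgn(1463)=+, sgn(10010)=+, so +1.
(a,b)_2: α=0, β=5; u≡7, v≡5 (mod 8); ε(u)ε(v)=1·0, αω(v)=0·1, βω(u)=5·0; sum ≡ 0  ⇒  +1.
(a,b)_17: α=0, u≡2; β=2, v≡7 (mod 17); (2|17)=+1, (7|17)=-1; sign (−1)^0·+1^2·-1^0 = +1.
(a,b)_13: α=0, u≡11; β=3, v≡12 (mod 13); (11|13)=-1, (12|13)=+1; sign (−1)^0·-1^3·+1^0 = -1.
Ram(1463, 10010) = {5, 13}; no ℚ_5-point on the conic.

[5, 13]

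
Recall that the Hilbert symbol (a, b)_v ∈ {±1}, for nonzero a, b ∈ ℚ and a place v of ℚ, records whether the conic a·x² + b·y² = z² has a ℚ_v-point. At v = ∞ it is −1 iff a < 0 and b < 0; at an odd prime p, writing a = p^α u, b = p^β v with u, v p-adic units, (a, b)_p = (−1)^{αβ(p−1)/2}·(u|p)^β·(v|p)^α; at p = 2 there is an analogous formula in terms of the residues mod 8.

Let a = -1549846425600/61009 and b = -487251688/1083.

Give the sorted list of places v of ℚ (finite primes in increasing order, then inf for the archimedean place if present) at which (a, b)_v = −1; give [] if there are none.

[2, 11, 17, inf]

Mod squares: a ≡ -11, b ≡ -25806. Check v ∈ {∞, 2, 3, 5, 7, 11, 13, 17, 19, 23}.
v=3: a=3^2·(≡1), b=3^-1·(≡2) mod 3; (1|3)=+1, (2|3)=-1; (−1)^{2·-1·1}·(+1)^-1·(-1)^2 = +1.
v=17: a=17^2·(≡12), b=17^3·(≡3) mod 17; (12|17)=-1, (3|17)=-1; (−1)^{2·3·8}·(-1)^3·(-1)^2 = -1.
v=19: a=19^-2·(≡12), b=19^-2·(≡2) mod 19; (12|19)=-1, (2|19)=-1; (−1)^{-2·-2·9}·(-1)^-2·(-1)^-2 = +1.
v=7: a=7^0·(≡6), b=7^2·(≡3) mod 7; (6|7)=-1, (3|7)=-1; (−1)^{0·2·3}·(-1)^2·(-1)^0 = +1.
v=11: a=11^1·(≡2), b=11^1·(≡10) mod 11; (2|11)=-1, (10|11)=-1; (−1)^{1·1·5}·(-1)^1·(-1)^1 = -1.
v=2: v_2(a)=12, v_2(b)=3; units ≡ 5, 1 (mod 8); ε·ε+αω+βω = 0·0+12·0+3·1 ≡ 1  ⇒  (a,b)_2 = -1.
v=13: a=13^-2·(≡6), b=13^0·(≡3) mod 13; (6|13)=-1, (3|13)=+1; (−1)^{-2·0·6}·(-1)^0·(+1)^-2 = +1.
v=23: a=23^2·(≡18), b=23^1·(≡15) mod 23; (18|23)=+1, (15|23)=-1; (−1)^{2·1·11}·(+1)^1·(-1)^2 = +1.
v=5: a=5^2·(≡4), b=5^0·(≡4) mod 5; (4|5)=+1, (4|5)=+1; (−1)^{2·0·2}·(+1)^0·(+1)^2 = +1.
v=∞: -11 < 0 and -25806 < 0  ⇒  (a,b)_∞ = -1.
Ram(-11, -25806) = {2, 11, 17, ∞}; no ℚ_2-point on the conic.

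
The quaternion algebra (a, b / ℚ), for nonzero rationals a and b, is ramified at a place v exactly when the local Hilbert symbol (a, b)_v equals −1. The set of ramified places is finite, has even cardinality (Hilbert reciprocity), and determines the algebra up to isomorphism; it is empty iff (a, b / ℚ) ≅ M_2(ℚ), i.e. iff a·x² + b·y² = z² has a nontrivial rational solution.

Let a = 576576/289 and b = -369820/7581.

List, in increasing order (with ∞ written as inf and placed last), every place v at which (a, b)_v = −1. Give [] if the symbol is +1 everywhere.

Mod squares: a ≡ 1001, b ≡ -1155. Check v ∈ {∞, 2, 3, 5, 7, 11, 13, 17, 19, 41}.
v=5: a=5^0·(≡4), b=5^1·(≡1) mod 5; (4|5)=+1, (1|5)=+1; (−1)^{0·1·2}·(+1)^1·(+1)^0 = +1.
v=13: a=13^1·(≡3), b=13^0·(≡2) mod 13; (3|13)=+1, (2|13)=-1; (−1)^{1·0·6}·(+1)^0·(-1)^1 = -1.
v=19: a=19^0·(≡10), b=19^-2·(≡17) mod 19; (10|19)=-1, (17|19)=+1; (−1)^{0·-2·9}·(-1)^-2·(+1)^0 = +1.
v=41: a=41^0·(≡17), b=41^2·(≡14) mod 41; (17|41)=-1, (14|41)=-1; (−1)^{0·2·20}·(-1)^2·(-1)^0 = +1.
v=11: a=11^1·(≡4), b=11^1·(≡9) mod 11; (4|11)=+1, (9|11)=+1; (−1)^{1·1·5}·(+1)^1·(+1)^1 = -1.
v=3: a=3^2·(≡2), b=3^-1·(≡2) mod 3; (2|3)=-1, (2|3)=-1; (−1)^{2·-1·1}·(-1)^-1·(-1)^2 = -1.
v=17: a=17^-2·(≡4), b=17^0·(≡2) mod 17; (4|17)=+1, (2|17)=+1; (−1)^{-2·0·8}·(+1)^0·(+1)^-2 = +1.
v=2: v_2(a)=6, v_2(b)=2; units ≡ 1, 5 (mod 8); ε·ε+αω+βω = 0·0+6·1+2·0 ≡ 0  ⇒  (a,b)_2 = +1.
v=∞: 1001 > 0 and -1155 < 0  ⇒  (a,b)_∞ = +1.
v=7: a=7^1·(≡3), b=7^-1·(≡5) mod 7; (3|7)=-1, (5|7)=-1; (−1)^{1·-1·3}·(-1)^-1·(-1)^1 = -1.
|Ram(1001, -1155)| = 4, even; anisotropic at {3, 7, 11, 13}.

[3, 7, 11, 13]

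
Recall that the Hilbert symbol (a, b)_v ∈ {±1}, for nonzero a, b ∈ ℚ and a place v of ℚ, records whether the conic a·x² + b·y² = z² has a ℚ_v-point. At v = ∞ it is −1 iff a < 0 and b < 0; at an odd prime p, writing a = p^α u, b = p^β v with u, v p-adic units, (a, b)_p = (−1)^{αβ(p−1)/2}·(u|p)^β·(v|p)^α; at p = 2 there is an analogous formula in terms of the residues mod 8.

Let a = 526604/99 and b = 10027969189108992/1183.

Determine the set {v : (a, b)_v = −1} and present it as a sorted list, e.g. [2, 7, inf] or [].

Mod squares: a ≡ 8569, b ≡ 5578419. Check v ∈ {∞, 2, 3, 7, 11, 13, 19, 31, 41}.
v=41: a=41^1·(≡32), b=41^3·(≡1) mod 41; (32|41)=+1, (1|41)=+1; (−1)^{1·3·20}·(+1)^3·(+1)^1 = +1.
v=2: v_2(a)=2, v_2(b)=8; units ≡ 1, 3 (mod 8); ε·ε+αω+βω = 0·1+2·1+8·0 ≡ 0  ⇒  (a,b)_2 = +1.
v=13: a=13^2·(≡6), b=13^-2·(≡8) mod 13; (6|13)=-1, (8|13)=-1; (−1)^{2·-2·6}·(-1)^-2·(-1)^2 = +1.
v=∞: 8569 > 0 and 5578419 > 0  ⇒  (a,b)_∞ = +1.
v=3: a=3^-2·(≡1), b=3^5·(≡1) mod 3; (1|3)=+1, (1|3)=+1; (−1)^{-2·5·1}·(+1)^5·(+1)^-2 = +1.
v=31: a=31^0·(≡27), b=31^1·(≡10) mod 31; (27|31)=-1, (10|31)=+1; (−1)^{0·1·15}·(-1)^1·(+1)^0 = -1.
v=7: a=7^0·(≡1), b=7^-1·(≡2) mod 7; (1|7)=+1, (2|7)=+1; (−1)^{0·-1·3}·(+1)^-1·(+1)^0 = +1.
v=11: a=11^-1·(≡5), b=11^1·(≡8) mod 11; (5|11)=+1, (8|11)=-1; (−1)^{-1·1·5}·(+1)^1·(-1)^-1 = +1.
v=19: a=19^1·(≡13), b=19^3·(≡12) mod 19; (13|19)=-1, (12|19)=-1; (−1)^{1·3·9}·(-1)^3·(-1)^1 = -1.
Ram(8569, 5578419) = {19, 31}; no ℚ_19-point on the conic.

[19, 31]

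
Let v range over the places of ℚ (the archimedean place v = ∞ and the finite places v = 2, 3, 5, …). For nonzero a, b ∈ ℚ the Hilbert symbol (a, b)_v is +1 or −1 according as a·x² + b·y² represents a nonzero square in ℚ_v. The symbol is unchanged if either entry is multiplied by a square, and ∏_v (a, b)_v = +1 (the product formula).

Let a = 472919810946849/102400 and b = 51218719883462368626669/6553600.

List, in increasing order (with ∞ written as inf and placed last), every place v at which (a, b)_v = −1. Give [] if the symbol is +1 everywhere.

[41, 47]

(a, b) ≡ (41, 53909) mod (ℚ^×)²; places V = {2, 3, 5, 7, 31, 37, 41, 47, ∞}.
(a,b)_∞: sgn(41)=+, sgn(53909)=+, so +1.
(a,b)_7: α=2, u≡3; β=4, v≡1 (mod 7); (3|7)=-1, (1|7)=+1; sign (−1)^0·-1^4·+1^2 = +1.
(a,b)_31: α=2, u≡4; β=3, v≡26 (mod 31); (4|31)=+1, (26|31)=-1; sign (−1)^0·+1^3·-1^2 = +1.
(a,b)_47: α=2, u≡39; β=3, v≡5 (mod 47); (39|47)=-1, (5|47)=-1; sign (−1)^0·-1^3·-1^2 = -1.
(a,b)_41: α=1, u≡16; β=2, v≡29 (mod 41); (16|41)=+1, (29|41)=-1; sign (−1)^0·+1^2·-1^1 = -1.
(a,b)_3: α=4, u≡2; β=4, v≡2 (mod 3); (2|3)=-1, (2|3)=-1; sign (−1)^0·-1^4·-1^4 = +1.
(a,b)_5: α=-2, u≡4; β=-2, v≡1 (mod 5); (4|5)=+1, (1|5)=+1; sign (−1)^0·+1^-2·+1^-2 = +1.
(a,b)_2: α=-12, β=-18; u≡1, v≡5 (mod 8); ε(u)ε(v)=0·0, αω(v)=-12·1, βω(u)=-18·0; sum ≡ 0  ⇒  +1.
(a,b)_37: α=2, u≡28; β=3, v≡35 (mod 37); (28|37)=+1, (35|37)=-1; sign (−1)^0·+1^3·-1^2 = +1.
(41, 53909 / ℚ) ramifies at {41, 47}: a division algebra.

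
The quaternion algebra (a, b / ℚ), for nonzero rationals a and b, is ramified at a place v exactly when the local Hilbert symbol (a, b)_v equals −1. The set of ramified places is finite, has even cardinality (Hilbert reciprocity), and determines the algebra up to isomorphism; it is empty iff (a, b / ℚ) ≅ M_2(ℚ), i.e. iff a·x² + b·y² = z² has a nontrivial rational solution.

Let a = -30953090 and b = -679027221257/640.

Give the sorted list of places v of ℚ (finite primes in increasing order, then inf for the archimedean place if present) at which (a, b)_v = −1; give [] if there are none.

Mod squares: a ≡ -22610, b ≡ -836570. Check v ∈ {∞, 2, 5, 7, 11, 17, 19, 37}.
v=2: v_2(a)=1, v_2(b)=-7; units ≡ 7, 3 (mod 8); ε·ε+αω+βω = 1·1+1·1+-7·0 ≡ 0  ⇒  (a,b)_2 = +1.
v=7: a=7^1·(≡2), b=7^3·(≡4) mod 7; (2|7)=+1, (4|7)=+1; (−1)^{1·3·3}·(+1)^3·(+1)^1 = -1.
v=11: a=11^0·(≡8), b=11^2·(≡8) mod 11; (8|11)=-1, (8|11)=-1; (−1)^{0·2·5}·(-1)^2·(-1)^0 = +1.
v=5: a=5^1·(≡2), b=5^-1·(≡1) mod 5; (2|5)=-1, (1|5)=+1; (−1)^{1·-1·2}·(-1)^-1·(+1)^1 = -1.
v=∞: -22610 < 0 and -836570 < 0  ⇒  (a,b)_∞ = -1.
v=37: a=37^2·(≡34), b=37^3·(≡27) mod 37; (34|37)=+1, (27|37)=+1; (−1)^{2·3·18}·(+1)^3·(+1)^2 = +1.
v=19: a=19^1·(≡7), b=19^1·(≡15) mod 19; (7|19)=+1, (15|19)=-1; (−1)^{1·1·9}·(+1)^1·(-1)^1 = +1.
v=17: a=17^1·(≡15), b=17^1·(≡3) mod 17; (15|17)=+1, (3|17)=-1; (−1)^{1·1·8}·(+1)^1·(-1)^1 = -1.
|Ram(-22610, -836570)| = 4, even; anisotropic at {5, 7, 17, ∞}.

[5, 7, 17, inf]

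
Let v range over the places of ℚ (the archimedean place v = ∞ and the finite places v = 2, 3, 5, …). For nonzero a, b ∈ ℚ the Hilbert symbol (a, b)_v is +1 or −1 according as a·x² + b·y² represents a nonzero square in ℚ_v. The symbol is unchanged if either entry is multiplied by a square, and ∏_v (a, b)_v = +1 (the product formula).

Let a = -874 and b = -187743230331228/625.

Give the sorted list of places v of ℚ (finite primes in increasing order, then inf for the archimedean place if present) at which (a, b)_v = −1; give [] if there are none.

[11, inf]

Mod squares: a ≡ -874, b ≡ -143. Check v ∈ {∞, 2, 3, 5, 11, 13, 19, 23}.
v=19: a=19^1·(≡11), b=19^4·(≡5) mod 19; (11|19)=+1, (5|19)=+1; (−1)^{1·4·9}·(+1)^4·(+1)^1 = +1.
v=13: a=13^0·(≡10), b=13^1·(≡7) mod 13; (10|13)=+1, (7|13)=-1; (−1)^{0·1·6}·(+1)^1·(-1)^0 = +1.
v=3: a=3^0·(≡2), b=3^2·(≡1) mod 3; (2|3)=-1, (1|3)=+1; (−1)^{0·2·1}·(-1)^2·(+1)^0 = +1.
v=11: a=11^0·(≡6), b=11^1·(≡1) mod 11; (6|11)=-1, (1|11)=+1; (−1)^{0·1·5}·(-1)^1·(+1)^0 = -1.
v=∞: -874 < 0 and -143 < 0  ⇒  (a,b)_∞ = -1.
v=2: v_2(a)=1, v_2(b)=2; units ≡ 3, 1 (mod 8); ε·ε+αω+βω = 1·0+1·0+2·1 ≡ 0  ⇒  (a,b)_2 = +1.
v=23: a=23^1·(≡8), b=23^4·(≡3) mod 23; (8|23)=+1, (3|23)=+1; (−1)^{1·4·11}·(+1)^4·(+1)^1 = +1.
v=5: a=5^0·(≡1), b=5^-4·(≡2) mod 5; (1|5)=+1, (2|5)=-1; (−1)^{0·-4·2}·(+1)^-4·(-1)^0 = +1.
|Ram(-874, -143)| = 2, even; anisotropic at {11, ∞}.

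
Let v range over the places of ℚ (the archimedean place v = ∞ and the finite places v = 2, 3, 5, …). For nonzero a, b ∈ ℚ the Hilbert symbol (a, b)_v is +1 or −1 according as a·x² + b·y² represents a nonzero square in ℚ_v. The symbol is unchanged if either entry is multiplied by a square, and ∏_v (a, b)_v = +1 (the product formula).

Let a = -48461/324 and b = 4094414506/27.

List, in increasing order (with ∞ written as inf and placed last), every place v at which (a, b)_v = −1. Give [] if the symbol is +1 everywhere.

Mod squares: a ≡ -989, b ≡ 12558. Check v ∈ {∞, 2, 3, 7, 13, 23, 43}.
v=23: a=23^1·(≡16), b=23^3·(≡7) mod 23; (16|23)=+1, (7|23)=-1; (−1)^{1·3·11}·(+1)^3·(-1)^1 = +1.
v=43: a=43^1·(≡37), b=43^2·(≡12) mod 43; (37|43)=-1, (12|43)=-1; (−1)^{1·2·21}·(-1)^2·(-1)^1 = -1.
v=7: a=7^2·(≡6), b=7^1·(≡2) mod 7; (6|7)=-1, (2|7)=+1; (−1)^{2·1·3}·(-1)^1·(+1)^2 = -1.
v=13: a=13^0·(≡10), b=13^1·(≡10) mod 13; (10|13)=+1, (10|13)=+1; (−1)^{0·1·6}·(+1)^1·(+1)^0 = +1.
v=2: v_2(a)=-2, v_2(b)=1; units ≡ 3, 7 (mod 8); ε·ε+αω+βω = 1·1+-2·0+1·1 ≡ 0  ⇒  (a,b)_2 = +1.
v=3: a=3^-4·(≡1), b=3^-3·(≡1) mod 3; (1|3)=+1, (1|3)=+1; (−1)^{-4·-3·1}·(+1)^-3·(+1)^-4 = +1.
v=∞: -989 < 0 and 12558 > 0  ⇒  (a,b)_∞ = +1.
Ram(-989, 12558) = {7, 43}; no ℚ_7-point on the conic.

[7, 43]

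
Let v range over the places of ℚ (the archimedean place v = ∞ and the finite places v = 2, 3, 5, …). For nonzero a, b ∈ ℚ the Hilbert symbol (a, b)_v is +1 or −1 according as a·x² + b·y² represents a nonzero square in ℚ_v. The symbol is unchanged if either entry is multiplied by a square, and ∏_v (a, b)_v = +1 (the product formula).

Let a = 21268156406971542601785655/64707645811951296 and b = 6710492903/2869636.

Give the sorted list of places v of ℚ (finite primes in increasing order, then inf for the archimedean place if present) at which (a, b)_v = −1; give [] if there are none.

[5, 23]

(a, b) ≡ (16445, 23) mod (ℚ^×)²; places V = {2, 3, 5, 7, 11, 13, 19, 23, 29, 31, ∞}.
(a,b)_∞: sgn(16445)=+, sgn(23)=+, so +1.
(a,b)_3: α=-2, u≡2; β=0, v≡2 (mod 3); (2|3)=-1, (2|3)=-1; sign (−1)^0·-1^0·-1^-2 = +1.
(a,b)_19: α=6, u≡3; β=2, v≡16 (mod 19); (3|19)=-1, (16|19)=+1; sign (−1)^0·-1^2·+1^6 = +1.
(a,b)_11: α=-7, u≡6; β=-4, v≡9 (mod 11); (6|11)=-1, (9|11)=+1; sign (−1)^0·-1^-4·+1^-7 = +1.
(a,b)_23: α=3, u≡9; β=1, v≡1 (mod 23); (9|23)=+1, (1|23)=+1; sign (−1)^1·+1^1·+1^3 = -1.
(a,b)_31: α=2, u≡12; β=2, v≡17 (mod 31); (12|31)=-1, (17|31)=-1; sign (−1)^0·-1^2·-1^2 = +1.
(a,b)_7: α=-8, u≡4; β=-2, v≡1 (mod 7); (4|7)=+1, (1|7)=+1; sign (−1)^0·+1^-2·+1^-8 = +1.
(a,b)_13: α=1, u≡9; β=0, v≡12 (mod 13); (9|13)=+1, (12|13)=+1; sign (−1)^0·+1^0·+1^1 = +1.
(a,b)_29: α=6, u≡19; β=2, v≡22 (mod 29); (19|29)=-1, (22|29)=+1; sign (−1)^0·-1^2·+1^6 = +1.
(a,b)_2: α=-6, β=-2; u≡5, v≡7 (mod 8); ε(u)ε(v)=0·1, αω(v)=-6·0, βω(u)=-2·1; sum ≡ 0  ⇒  +1.
(a,b)_5: α=1, u≡1; β=0, v≡3 (mod 5); (1|5)=+1, (3|5)=-1; sign (−1)^0·+1^0·-1^1 = -1.
(16445, 23 / ℚ) ramifies at {5, 23}: a division algebra.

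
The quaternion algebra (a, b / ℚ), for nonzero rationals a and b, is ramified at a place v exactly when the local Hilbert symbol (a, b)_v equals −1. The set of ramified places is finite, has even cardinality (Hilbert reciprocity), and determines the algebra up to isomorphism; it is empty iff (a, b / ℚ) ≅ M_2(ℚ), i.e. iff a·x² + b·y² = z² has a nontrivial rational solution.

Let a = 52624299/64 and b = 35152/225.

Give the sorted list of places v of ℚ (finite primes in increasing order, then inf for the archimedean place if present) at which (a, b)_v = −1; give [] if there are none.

[7, 13]

(a, b) ≡ (182091, 13) mod (ℚ^×)²; places V = {2, 3, 5, 7, 13, 17, 23, 29, ∞}.
(a,b)_17: α=2, u≡16; β=0, v≡16 (mod 17); (16|17)=+1, (16|17)=+1; sign (−1)^0·+1^0·+1^2 = +1.
(a,b)_∞: sgn(182091)=+, sgn(13)=+, so +1.
(a,b)_23: α=1, u≡10; β=0, v≡3 (mod 23); (10|23)=-1, (3|23)=+1; sign (−1)^0·-1^0·+1^1 = +1.
(a,b)_3: α=1, u≡1; β=-2, v≡1 (mod 3); (1|3)=+1, (1|3)=+1; sign (−1)^0·+1^-2·+1^1 = +1.
(a,b)_13: α=1, u≡8; β=3, v≡4 (mod 13); (8|13)=-1, (4|13)=+1; sign (−1)^0·-1^3·+1^1 = -1.
(a,b)_7: α=1, u≡2; β=0, v≡5 (mod 7); (2|7)=+1, (5|7)=-1; sign (−1)^0·+1^0·-1^1 = -1.
(a,b)_2: α=-6, β=4; u≡3, v≡5 (mod 8); ε(u)ε(v)=1·0, αω(v)=-6·1, βω(u)=4·1; sum ≡ 0  ⇒  +1.
(a,b)_5: α=0, u≡1; β=-2, v≡3 (mod 5); (1|5)=+1, (3|5)=-1; sign (−1)^0·+1^-2·-1^0 = +1.
(a,b)_29: α=1, u≡12; β=0, v≡16 (mod 29); (12|29)=-1, (16|29)=+1; sign (−1)^0·-1^0·+1^1 = +1.
|Ram(182091, 13)| = 2, even; anisotropic at {7, 13}.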